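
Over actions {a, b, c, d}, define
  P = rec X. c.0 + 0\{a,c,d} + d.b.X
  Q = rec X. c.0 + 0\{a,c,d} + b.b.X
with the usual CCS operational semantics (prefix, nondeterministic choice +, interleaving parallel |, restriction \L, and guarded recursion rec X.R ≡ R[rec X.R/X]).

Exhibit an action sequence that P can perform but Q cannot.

d

Reachable graph of P (3 states):
  u0 = rec X. c.0 + 0\{a,c,d} + d.b.X ⊢ -c-> u1, -d-> u2
  u1 = 0 ⊢ ·
  u2 = b.(rec X. c.0 + 0\{a,c,d} + d.b.X) ⊢ -b-> u0
Reachable graph of Q (3 states):
  v0 = rec X. c.0 + 0\{a,c,d} + b.b.X ⊢ -b-> v1, -c-> v2
  v1 = b.(rec X. c.0 + 0\{a,c,d} + b.b.X) ⊢ -b-> v0
  v2 = 0 ⊢ ·
Trace ⟨d⟩ through P, begin at {u0}:
  [1] d ⇒ {u2}
  — P admits the full trace.
Trace ⟨d⟩ through Q, begin at {v0}:
  [1] d ⇒ ∅ (Q stuck)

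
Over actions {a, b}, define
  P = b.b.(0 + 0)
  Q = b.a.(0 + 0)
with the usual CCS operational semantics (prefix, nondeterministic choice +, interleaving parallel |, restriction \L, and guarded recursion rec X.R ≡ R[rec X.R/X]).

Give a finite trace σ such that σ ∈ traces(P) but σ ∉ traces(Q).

LTS(P): 3 reachable states
  u0 = b.b.(0 + 0) → -b-> u1
  u1 = b.(0 + 0) → -b-> u2
  u2 = 0 + 0 → ∅
LTS(Q): 3 reachable states
  v0 = b.a.(0 + 0) → -b-> v1
  v1 = a.(0 + 0) → -a-> v2
  v2 = 0 + 0 → ∅
Run σ = ⟨bb⟩ on P: start {u0}
  step 1 (b): {u1}
  step 2 (b): {u2}
  — P admits the full trace.
Run σ = ⟨bb⟩ on Q: start {v0}
  step 1 (b): {v1}
  step 2 (b): ∅ (Q stuck)

bb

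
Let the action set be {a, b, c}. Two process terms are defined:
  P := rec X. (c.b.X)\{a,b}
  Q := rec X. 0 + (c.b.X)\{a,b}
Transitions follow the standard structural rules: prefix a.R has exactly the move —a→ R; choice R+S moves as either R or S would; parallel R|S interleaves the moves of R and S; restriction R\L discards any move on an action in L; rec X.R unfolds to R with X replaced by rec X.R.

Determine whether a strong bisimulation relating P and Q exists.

P's transition system — 2 states:
  s0 = rec X. (c.b.X)\{a,b} → ··c··> s1
  s1 = (b.(rec X. (c.b.X)\{a,b}))\{a,b} → (no moves)
Q's transition system — 2 states:
  t0 = rec X. 0 + (c.b.X)\{a,b} → ··c··> t1
  t1 = (b.(rec X. 0 + (c.b.X)\{a,b}))\{a,b} → (no moves)
Bisimilarity quotient blocks:
  B0 = {s0, t0}
  B1 = {s1, t1}
s0 ∈ B0, t0 ∈ B0 → same block

bisimilar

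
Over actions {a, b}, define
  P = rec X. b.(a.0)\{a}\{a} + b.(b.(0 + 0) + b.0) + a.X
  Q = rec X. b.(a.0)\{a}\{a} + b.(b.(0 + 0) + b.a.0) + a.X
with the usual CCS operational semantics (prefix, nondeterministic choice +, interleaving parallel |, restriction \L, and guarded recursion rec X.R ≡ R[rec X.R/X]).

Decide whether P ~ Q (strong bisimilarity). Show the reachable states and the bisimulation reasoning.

NO

P's transition system — 5 states:
  u0 = rec X. b.(a.0)\{a}\{a} + b.(b.(0 + 0) + b.0) + a.X ⊢ =a=> u0, =b=> u1, =b=> u2
  u1 = (a.0)\{a}\{a} ⊢ ∅
  u2 = b.(0 + 0) + b.0 ⊢ =b=> u3, =b=> u4
  u3 = 0 ⊢ ∅
  u4 = 0 + 0 ⊢ ∅
Q's transition system — 6 states:
  v0 = rec X. b.(a.0)\{a}\{a} + b.(b.(0 + 0) + b.a.0) + a.X ⊢ =a=> v0, =b=> v1, =b=> v2
  v1 = (a.0)\{a}\{a} ⊢ ∅
  v2 = b.(0 + 0) + b.a.0 ⊢ =b=> v3, =b=> v4
  v3 = 0 + 0 ⊢ ∅
  v4 = a.0 ⊢ =a=> v5
  v5 = 0 ⊢ ∅
Coarsest stable partition (strong bisimilarity classes):
  B0 = {u0}
  B1 = {u1, u3, u4, v1, v3, v5}
  B2 = {u2}
  B3 = {v0}
  B4 = {v2}
  B5 = {v4}
u0 ∈ B0, v0 ∈ B3 → different blocks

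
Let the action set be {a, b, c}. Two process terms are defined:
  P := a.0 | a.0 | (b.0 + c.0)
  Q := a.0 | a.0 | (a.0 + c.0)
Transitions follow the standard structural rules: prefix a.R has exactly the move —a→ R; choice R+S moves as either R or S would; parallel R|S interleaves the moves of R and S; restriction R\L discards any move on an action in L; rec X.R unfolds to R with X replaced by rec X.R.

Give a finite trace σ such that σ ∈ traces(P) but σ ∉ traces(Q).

b

Reachable graph of P (8 states):
  s0 = a.0 | a.0 | (b.0 + c.0) ⊢ --a--▸ s1, --a--▸ s2, --b--▸ s3, --c--▸ s3
  s1 = 0 | a.0 | (b.0 + c.0) ⊢ --a--▸ s4, --b--▸ s5, --c--▸ s5
  s2 = a.0 | 0 | (b.0 + c.0) ⊢ --a--▸ s4, --b--▸ s6, --c--▸ s6
  s3 = a.0 | a.0 | 0 ⊢ --a--▸ s5, --a--▸ s6
  s4 = 0 | 0 | (b.0 + c.0) ⊢ --b--▸ s7, --c--▸ s7
  s5 = 0 | a.0 | 0 ⊢ --a--▸ s7
  s6 = a.0 | 0 | 0 ⊢ --a--▸ s7
  s7 = 0 | 0 | 0 ⊢ deadlocked
Reachable graph of Q (8 states):
  t0 = a.0 | a.0 | (a.0 + c.0) ⊢ --a--▸ t1, --a--▸ t2, --a--▸ t3, --c--▸ t3
  t1 = 0 | a.0 | (a.0 + c.0) ⊢ --a--▸ t4, --a--▸ t5, --c--▸ t5
  t2 = a.0 | 0 | (a.0 + c.0) ⊢ --a--▸ t4, --a--▸ t6, --c--▸ t6
  t3 = a.0 | a.0 | 0 ⊢ --a--▸ t5, --a--▸ t6
  t4 = 0 | 0 | (a.0 + c.0) ⊢ --a--▸ t7, --c--▸ t7
  t5 = 0 | a.0 | 0 ⊢ --a--▸ t7
  t6 = a.0 | 0 | 0 ⊢ --a--▸ t7
  t7 = 0 | 0 | 0 ⊢ deadlocked
Executing b from P (initial set {s0}):
  step 1 (b): {s3}
  P completes σ.
Executing b from Q (initial set {t0}):
  step 1 (b): ∅ (Q stuck)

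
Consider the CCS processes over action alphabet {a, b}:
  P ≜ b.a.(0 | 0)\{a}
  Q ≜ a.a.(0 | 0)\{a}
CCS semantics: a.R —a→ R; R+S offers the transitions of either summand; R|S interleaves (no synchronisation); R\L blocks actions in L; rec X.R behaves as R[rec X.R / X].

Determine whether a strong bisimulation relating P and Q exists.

P's transition system — 3 states:
  u0 = b.a.(0 | 0)\{a} → --b--▸ u1
  u1 = a.(0 | 0)\{a} → --a--▸ u2
  u2 = (0 | 0)\{a} → ∅
Q's transition system — 3 states:
  v0 = a.a.(0 | 0)\{a} → --a--▸ v1
  v1 = a.(0 | 0)\{a} → --a--▸ v2
  v2 = (0 | 0)\{a} → ∅
Bisimilarity quotient blocks:
  B0 = {u0}
  B1 = {u1, v1}
  B2 = {u2, v2}
  B3 = {v0}
u0 ∈ B0, v0 ∈ B3 → different blocks

not bisimilar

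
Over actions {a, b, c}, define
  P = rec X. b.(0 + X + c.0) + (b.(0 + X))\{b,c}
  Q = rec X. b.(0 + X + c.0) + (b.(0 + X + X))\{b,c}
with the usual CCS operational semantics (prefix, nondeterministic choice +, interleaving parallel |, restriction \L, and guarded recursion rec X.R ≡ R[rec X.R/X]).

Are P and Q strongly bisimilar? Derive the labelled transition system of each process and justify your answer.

P's transition system — 3 states:
  u0 = rec X. b.(0 + X + c.0) + (b.(0 + X))\{b,c} → -b-> u1
  u1 = 0 + (rec X. b.(0 + X + c.0) + (b.(0 + X))\{b,c}) + c.0 → -b-> u1, -c-> u2
  u2 = 0 → ∅
Q's transition system — 3 states:
  v0 = rec X. b.(0 + X + c.0) + (b.(0 + X + X))\{b,c} → -b-> v1
  v1 = 0 + (rec X. b.(0 + X + c.0) + (b.(0 + X + X))\{b,c}) + c.0 → -b-> v1, -c-> v2
  v2 = 0 → ∅
Partition-refinement fixed point:
  B0 = {u0, v0}
  B1 = {u1, v1}
  B2 = {u2, v2}
u0 ∈ B0, v0 ∈ B0 → same block

YES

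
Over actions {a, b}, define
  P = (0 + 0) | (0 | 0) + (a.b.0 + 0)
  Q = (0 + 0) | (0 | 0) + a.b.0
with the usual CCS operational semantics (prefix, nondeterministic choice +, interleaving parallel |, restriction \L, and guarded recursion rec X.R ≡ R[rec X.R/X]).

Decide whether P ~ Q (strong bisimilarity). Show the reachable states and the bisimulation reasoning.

P's transition system — 3 states:
  s0 = (0 + 0) | (0 | 0) + (a.b.0 + 0) has moves ··a··> s1
  s1 = b.0 has moves ··b··> s2
  s2 = 0 has moves ∅
Q's transition system — 3 states:
  t0 = (0 + 0) | (0 | 0) + a.b.0 has moves ··a··> t1
  t1 = b.0 has moves ··b··> t2
  t2 = 0 has moves ∅
Coarsest stable partition (strong bisimilarity classes):
  B0 = {s0, t0}
  B1 = {s1, t1}
  B2 = {s2, t2}
s0 ∈ B0, t0 ∈ B0 → same block

P ~ Q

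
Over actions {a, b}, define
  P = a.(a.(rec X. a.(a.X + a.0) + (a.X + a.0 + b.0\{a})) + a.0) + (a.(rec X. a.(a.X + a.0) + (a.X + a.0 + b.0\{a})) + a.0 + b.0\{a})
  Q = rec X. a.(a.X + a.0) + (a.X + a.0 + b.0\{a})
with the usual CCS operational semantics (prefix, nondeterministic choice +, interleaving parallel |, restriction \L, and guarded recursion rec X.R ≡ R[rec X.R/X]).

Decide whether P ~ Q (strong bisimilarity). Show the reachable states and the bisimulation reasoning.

bisimilar

LTS(P): 5 reachable states
  m0 = a.(a.(rec X. a.(a.X + a.0) + (a.X + a.0 + b.0\{a})) + a.0) + (a.(rec X. a.(a.X + a.0) + (a.X + a.0 + b.0\{a})) + a.0 + b.0\{a}) → —a→ m1, —a→ m2, —a→ m3, —b→ m4
  m1 = 0 → deadlocked
  m2 = a.(rec X. a.(a.X + a.0) + (a.X + a.0 + b.0\{a})) + a.0 → —a→ m1, —a→ m3
  m3 = rec X. a.(a.X + a.0) + (a.X + a.0 + b.0\{a}) → —a→ m1, —a→ m2, —a→ m3, —b→ m4
  m4 = 0\{a} → deadlocked
LTS(Q): 4 reachable states
  n0 = rec X. a.(a.X + a.0) + (a.X + a.0 + b.0\{a}) → —a→ n0, —a→ n1, —a→ n2, —b→ n3
  n1 = 0 → deadlocked
  n2 = a.(rec X. a.(a.X + a.0) + (a.X + a.0 + b.0\{a})) + a.0 → —a→ n0, —a→ n1
  n3 = 0\{a} → deadlocked
Partition-refinement fixed point:
  B0 = {m0, m3, n0}
  B1 = {m1, m4, n1, n3}
  B2 = {m2, n2}
m0 ∈ B0, n0 ∈ B0 → same block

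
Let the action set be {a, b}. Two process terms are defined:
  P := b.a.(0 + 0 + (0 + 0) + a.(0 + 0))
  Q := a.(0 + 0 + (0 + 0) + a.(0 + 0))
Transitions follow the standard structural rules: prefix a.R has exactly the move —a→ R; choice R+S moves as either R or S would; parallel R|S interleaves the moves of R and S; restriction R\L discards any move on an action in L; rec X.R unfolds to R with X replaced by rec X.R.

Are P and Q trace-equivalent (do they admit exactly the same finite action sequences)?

trace-distinct — witness ⟨b⟩

Reachable graph of P (4 states):
  m0 = b.a.(0 + 0 + (0 + 0) + a.(0 + 0)) :: -b-> m1
  m1 = a.(0 + 0 + (0 + 0) + a.(0 + 0)) :: -a-> m2
  m2 = 0 + 0 + (0 + 0) + a.(0 + 0) :: -a-> m3
  m3 = 0 + 0 :: ·
Reachable graph of Q (3 states):
  n0 = a.(0 + 0 + (0 + 0) + a.(0 + 0)) :: -a-> n1
  n1 = 0 + 0 + (0 + 0) + a.(0 + 0) :: -a-> n2
  n2 = 0 + 0 :: ·
Run σ = ⟨b⟩ on P: start {m0}
  after b @ step 1: {m1}
  — P admits the full trace.
Run σ = ⟨b⟩ on Q: start {n0}
  after b @ step 1: ∅ (Q stuck)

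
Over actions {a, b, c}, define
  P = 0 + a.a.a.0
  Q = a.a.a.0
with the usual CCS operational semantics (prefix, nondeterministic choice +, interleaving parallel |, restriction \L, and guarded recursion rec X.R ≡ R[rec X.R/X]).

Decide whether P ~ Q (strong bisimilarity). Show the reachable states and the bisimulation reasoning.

LTS(P): 4 reachable states
  m0 = 0 + a.a.a.0 → --a--▸ m1
  m1 = a.a.0 → --a--▸ m2
  m2 = a.0 → --a--▸ m3
  m3 = 0 → deadlocked
LTS(Q): 4 reachable states
  n0 = a.a.a.0 → --a--▸ n1
  n1 = a.a.0 → --a--▸ n2
  n2 = a.0 → --a--▸ n3
  n3 = 0 → deadlocked
Coarsest stable partition (strong bisimilarity classes):
  B0 = {m0, n0}
  B1 = {m1, n1}
  B2 = {m2, n2}
  B3 = {m3, n3}
m0 ∈ B0, n0 ∈ B0 → same block

YES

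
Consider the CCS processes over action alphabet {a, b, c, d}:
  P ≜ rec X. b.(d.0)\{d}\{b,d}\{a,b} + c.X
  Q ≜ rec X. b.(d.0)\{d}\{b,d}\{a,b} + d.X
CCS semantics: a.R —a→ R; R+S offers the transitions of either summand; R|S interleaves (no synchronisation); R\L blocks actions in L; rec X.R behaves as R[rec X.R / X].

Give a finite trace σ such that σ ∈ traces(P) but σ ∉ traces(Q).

Reachable graph of P (2 states):
  s0 = rec X. b.(d.0)\{d}\{b,d}\{a,b} + c.X :: —b→ s1, —c→ s0
  s1 = (d.0)\{d}\{b,d}\{a,b} :: stopped
Reachable graph of Q (2 states):
  t0 = rec X. b.(d.0)\{d}\{b,d}\{a,b} + d.X :: —b→ t1, —d→ t0
  t1 = (d.0)\{d}\{b,d}\{a,b} :: stopped
Trace ⟨c⟩ through P, begin at {s0}:
  step 1 (c): {s0}
  ✓ P
Trace ⟨c⟩ through Q, begin at {t0}:
  step 1 (c): no successor for Q

c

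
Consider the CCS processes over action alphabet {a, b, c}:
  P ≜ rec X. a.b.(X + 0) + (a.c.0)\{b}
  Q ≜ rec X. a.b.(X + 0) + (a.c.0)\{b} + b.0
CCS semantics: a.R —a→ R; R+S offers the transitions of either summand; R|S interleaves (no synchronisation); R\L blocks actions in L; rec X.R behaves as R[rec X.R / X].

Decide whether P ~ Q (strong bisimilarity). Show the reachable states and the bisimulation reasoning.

P's transition system — 5 states:
  m0 = rec X. a.b.(X + 0) + (a.c.0)\{b} has moves -a-> m1, -a-> m2
  m1 = (c.0)\{b} has moves -c-> m3
  m2 = b.((rec X. a.b.(X + 0) + (a.c.0)\{b}) + 0) has moves -b-> m4
  m3 = 0\{b} has moves ·
  m4 = (rec X. a.b.(X + 0) + (a.c.0)\{b}) + 0 has moves -a-> m1, -a-> m2
Q's transition system — 6 states:
  n0 = rec X. a.b.(X + 0) + (a.c.0)\{b} + b.0 has moves -a-> n1, -a-> n2, -b-> n3
  n1 = (c.0)\{b} has moves -c-> n4
  n2 = b.((rec X. a.b.(X + 0) + (a.c.0)\{b} + b.0) + 0) has moves -b-> n5
  n3 = 0 has moves ·
  n4 = 0\{b} has moves ·
  n5 = (rec X. a.b.(X + 0) + (a.c.0)\{b} + b.0) + 0 has moves -a-> n1, -a-> n2, -b-> n3
Coarsest stable partition (strong bisimilarity classes):
  B0 = {m0, m4}
  B1 = {m1, n1}
  B2 = {m3, n3, n4}
  B3 = {m2}
  B4 = {n0, n5}
  B5 = {n2}
m0 ∈ B0, n0 ∈ B4 → different blocks

P ≁ Q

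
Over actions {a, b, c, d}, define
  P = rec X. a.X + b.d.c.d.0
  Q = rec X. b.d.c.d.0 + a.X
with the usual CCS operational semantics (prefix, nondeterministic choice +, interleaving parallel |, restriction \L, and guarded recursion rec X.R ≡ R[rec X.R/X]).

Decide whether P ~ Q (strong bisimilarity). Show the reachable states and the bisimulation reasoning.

YES

LTS(P): 5 reachable states
  m0 = rec X. a.X + b.d.c.d.0 ⊢ --a--▸ m0, --b--▸ m1
  m1 = d.c.d.0 ⊢ --d--▸ m2
  m2 = c.d.0 ⊢ --c--▸ m3
  m3 = d.0 ⊢ --d--▸ m4
  m4 = 0 ⊢ deadlocked
LTS(Q): 5 reachable states
  n0 = rec X. b.d.c.d.0 + a.X ⊢ --a--▸ n0, --b--▸ n1
  n1 = d.c.d.0 ⊢ --d--▸ n2
  n2 = c.d.0 ⊢ --c--▸ n3
  n3 = d.0 ⊢ --d--▸ n4
  n4 = 0 ⊢ deadlocked
Bisimilarity quotient blocks:
  B0 = {m0, n0}
  B1 = {m1, n1}
  B2 = {m2, n2}
  B3 = {m3, n3}
  B4 = {m4, n4}
m0 ∈ B0, n0 ∈ B0 → same block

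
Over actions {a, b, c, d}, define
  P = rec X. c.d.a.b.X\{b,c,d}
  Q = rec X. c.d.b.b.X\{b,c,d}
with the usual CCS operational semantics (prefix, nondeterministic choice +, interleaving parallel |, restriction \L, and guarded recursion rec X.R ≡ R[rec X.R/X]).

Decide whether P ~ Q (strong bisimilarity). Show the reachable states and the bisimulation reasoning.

NO

P's transition system — 5 states:
  p0 = rec X. c.d.a.b.X\{b,c,d} ⊢ =c=> p1
  p1 = d.a.b.(rec X. c.d.a.b.X\{b,c,d})\{b,c,d} ⊢ =d=> p2
  p2 = a.b.(rec X. c.d.a.b.X\{b,c,d})\{b,c,d} ⊢ =a=> p3
  p3 = b.(rec X. c.d.a.b.X\{b,c,d})\{b,c,d} ⊢ =b=> p4
  p4 = (rec X. c.d.a.b.X\{b,c,d})\{b,c,d} ⊢ ∅
Q's transition system — 5 states:
  q0 = rec X. c.d.b.b.X\{b,c,d} ⊢ =c=> q1
  q1 = d.b.b.(rec X. c.d.b.b.X\{b,c,d})\{b,c,d} ⊢ =d=> q2
  q2 = b.b.(rec X. c.d.b.b.X\{b,c,d})\{b,c,d} ⊢ =b=> q3
  q3 = b.(rec X. c.d.b.b.X\{b,c,d})\{b,c,d} ⊢ =b=> q4
  q4 = (rec X. c.d.b.b.X\{b,c,d})\{b,c,d} ⊢ ∅
Bisimilarity quotient blocks:
  B0 = {p0}
  B1 = {p1}
  B2 = {p2}
  B3 = {p3, q3}
  B4 = {p4, q4}
  B5 = {q0}
  B6 = {q1}
  B7 = {q2}
p0 ∈ B0, q0 ∈ B5 → different blocks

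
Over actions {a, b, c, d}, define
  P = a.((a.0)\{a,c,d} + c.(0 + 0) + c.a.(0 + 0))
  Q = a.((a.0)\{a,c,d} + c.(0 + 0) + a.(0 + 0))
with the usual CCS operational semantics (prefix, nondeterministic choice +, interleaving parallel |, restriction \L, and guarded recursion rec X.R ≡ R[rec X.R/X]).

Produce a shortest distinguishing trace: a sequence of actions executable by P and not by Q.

aca

P's transition system — 4 states:
  m0 = a.((a.0)\{a,c,d} + c.(0 + 0) + c.a.(0 + 0)) has moves —a→ m1
  m1 = (a.0)\{a,c,d} + c.(0 + 0) + c.a.(0 + 0) has moves —c→ m2, —c→ m3
  m2 = 0 + 0 has moves ∅
  m3 = a.(0 + 0) has moves —a→ m2
Q's transition system — 3 states:
  n0 = a.((a.0)\{a,c,d} + c.(0 + 0) + a.(0 + 0)) has moves —a→ n1
  n1 = (a.0)\{a,c,d} + c.(0 + 0) + a.(0 + 0) has moves —a→ n2, —c→ n2
  n2 = 0 + 0 has moves ∅
Executing aca from P (initial set {m0}):
  [1] a ⇒ {m1}
  [2] c ⇒ {m2, m3}
  [3] a ⇒ {m2}
  — P admits the full trace.
Executing aca from Q (initial set {n0}):
  [1] a ⇒ {n1}
  [2] c ⇒ {n2}
  [3] a ⇒ no successor for Q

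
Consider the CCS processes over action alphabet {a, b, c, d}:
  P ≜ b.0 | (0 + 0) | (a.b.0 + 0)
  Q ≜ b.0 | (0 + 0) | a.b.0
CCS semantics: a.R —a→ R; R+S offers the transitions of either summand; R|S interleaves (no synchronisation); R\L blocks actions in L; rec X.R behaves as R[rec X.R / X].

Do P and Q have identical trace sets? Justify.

P's transition system — 6 states:
  u0 = b.0 | (0 + 0) | (a.b.0 + 0) :: -a-> u1, -b-> u2
  u1 = b.0 | (0 + 0) | b.0 :: -b-> u3, -b-> u4
  u2 = 0 | (0 + 0) | (a.b.0 + 0) :: -a-> u3
  u3 = 0 | (0 + 0) | b.0 :: -b-> u5
  u4 = b.0 | (0 + 0) | 0 :: -b-> u5
  u5 = 0 | (0 + 0) | 0 :: (no moves)
Q's transition system — 6 states:
  v0 = b.0 | (0 + 0) | a.b.0 :: -a-> v1, -b-> v2
  v1 = b.0 | (0 + 0) | b.0 :: -b-> v3, -b-> v4
  v2 = 0 | (0 + 0) | a.b.0 :: -a-> v3
  v3 = 0 | (0 + 0) | b.0 :: -b-> v5
  v4 = b.0 | (0 + 0) | 0 :: -b-> v5
  v5 = 0 | (0 + 0) | 0 :: (no moves)
Partition-refinement fixed point:
  B0 = {u0, v0}
  B1 = {u1, v1}
  B2 = {u3, u4, v3, v4}
  B3 = {u5, v5}
  B4 = {u2, v2}
u0 ∈ B0, v0 ∈ B0 → same block
Bisimilar ⇒ trace-equivalent.

YES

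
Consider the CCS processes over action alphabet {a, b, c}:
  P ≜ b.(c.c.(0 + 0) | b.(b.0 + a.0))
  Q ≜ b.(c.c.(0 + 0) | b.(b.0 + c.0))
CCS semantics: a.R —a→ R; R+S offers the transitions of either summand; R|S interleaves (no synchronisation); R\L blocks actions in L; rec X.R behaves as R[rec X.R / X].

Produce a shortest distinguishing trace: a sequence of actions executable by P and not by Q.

bba

LTS(P): 10 reachable states
  p0 = b.(c.c.(0 + 0) | b.(b.0 + a.0)) ⊢ —b→ p1
  p1 = c.c.(0 + 0) | b.(b.0 + a.0) ⊢ —b→ p2, —c→ p3
  p2 = c.c.(0 + 0) | (b.0 + a.0) ⊢ —a→ p4, —b→ p4, —c→ p5
  p3 = c.(0 + 0) | b.(b.0 + a.0) ⊢ —b→ p5, —c→ p6
  p4 = c.c.(0 + 0) | 0 ⊢ —c→ p7
  p5 = c.(0 + 0) | (b.0 + a.0) ⊢ —a→ p7, —b→ p7, —c→ p8
  p6 = (0 + 0) | b.(b.0 + a.0) ⊢ —b→ p8
  p7 = c.(0 + 0) | 0 ⊢ —c→ p9
  p8 = (0 + 0) | (b.0 + a.0) ⊢ —a→ p9, —b→ p9
  p9 = (0 + 0) | 0 ⊢ ∅
LTS(Q): 10 reachable states
  q0 = b.(c.c.(0 + 0) | b.(b.0 + c.0)) ⊢ —b→ q1
  q1 = c.c.(0 + 0) | b.(b.0 + c.0) ⊢ —b→ q2, —c→ q3
  q2 = c.c.(0 + 0) | (b.0 + c.0) ⊢ —b→ q4, —c→ q4, —c→ q5
  q3 = c.(0 + 0) | b.(b.0 + c.0) ⊢ —b→ q5, —c→ q6
  q4 = c.c.(0 + 0) | 0 ⊢ —c→ q7
  q5 = c.(0 + 0) | (b.0 + c.0) ⊢ —b→ q7, —c→ q7, —c→ q8
  q6 = (0 + 0) | b.(b.0 + c.0) ⊢ —b→ q8
  q7 = c.(0 + 0) | 0 ⊢ —c→ q9
  q8 = (0 + 0) | (b.0 + c.0) ⊢ —b→ q9, —c→ q9
  q9 = (0 + 0) | 0 ⊢ ∅
Trace ⟨bba⟩ through P, begin at {p0}:
  after b @ step 1: {p1}
  after b @ step 2: {p2}
  after a @ step 3: {p4}
  ✓ P
Trace ⟨bba⟩ through Q, begin at {q0}:
  after b @ step 1: {q1}
  after b @ step 2: {q2}
  after a @ step 3: ∅  — Q cannot continue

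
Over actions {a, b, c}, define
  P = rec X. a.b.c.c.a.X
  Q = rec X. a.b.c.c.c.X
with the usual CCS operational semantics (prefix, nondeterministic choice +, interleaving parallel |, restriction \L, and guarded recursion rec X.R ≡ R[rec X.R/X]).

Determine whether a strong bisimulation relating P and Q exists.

not bisimilar

LTS(P): 5 reachable states
  s0 = rec X. a.b.c.c.a.X :: -a-> s1
  s1 = b.c.c.a.(rec X. a.b.c.c.a.X) :: -b-> s2
  s2 = c.c.a.(rec X. a.b.c.c.a.X) :: -c-> s3
  s3 = c.a.(rec X. a.b.c.c.a.X) :: -c-> s4
  s4 = a.(rec X. a.b.c.c.a.X) :: -a-> s0
LTS(Q): 5 reachable states
  t0 = rec X. a.b.c.c.c.X :: -a-> t1
  t1 = b.c.c.c.(rec X. a.b.c.c.c.X) :: -b-> t2
  t2 = c.c.c.(rec X. a.b.c.c.c.X) :: -c-> t3
  t3 = c.c.(rec X. a.b.c.c.c.X) :: -c-> t4
  t4 = c.(rec X. a.b.c.c.c.X) :: -c-> t0
Coarsest stable partition (strong bisimilarity classes):
  B0 = {s0}
  B1 = {s1}
  B2 = {s2}
  B3 = {s3}
  B4 = {s4}
  B5 = {t0}
  B6 = {t1}
  B7 = {t2}
  B8 = {t3}
  B9 = {t4}
s0 ∈ B0, t0 ∈ B5 → different blocks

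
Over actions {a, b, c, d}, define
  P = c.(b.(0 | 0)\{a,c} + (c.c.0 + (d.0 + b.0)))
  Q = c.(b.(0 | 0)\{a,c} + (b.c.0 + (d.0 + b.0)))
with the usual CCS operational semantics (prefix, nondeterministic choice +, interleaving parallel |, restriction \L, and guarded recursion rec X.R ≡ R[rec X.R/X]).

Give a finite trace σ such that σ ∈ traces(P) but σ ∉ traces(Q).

cc

Reachable graph of P (5 states):
  u0 = c.(b.(0 | 0)\{a,c} + (c.c.0 + (d.0 + b.0))) has moves —c→ u1
  u1 = b.(0 | 0)\{a,c} + (c.c.0 + (d.0 + b.0)) has moves —b→ u2, —b→ u3, —c→ u4, —d→ u3
  u2 = (0 | 0)\{a,c} has moves stopped
  u3 = 0 has moves stopped
  u4 = c.0 has moves —c→ u3
Reachable graph of Q (5 states):
  v0 = c.(b.(0 | 0)\{a,c} + (b.c.0 + (d.0 + b.0))) has moves —c→ v1
  v1 = b.(0 | 0)\{a,c} + (b.c.0 + (d.0 + b.0)) has moves —b→ v2, —b→ v3, —b→ v4, —d→ v3
  v2 = (0 | 0)\{a,c} has moves stopped
  v3 = 0 has moves stopped
  v4 = c.0 has moves —c→ v3
Run σ = ⟨cc⟩ on P: start {u0}
  [1] c ⇒ {u1}
  [2] c ⇒ {u4}
  — P admits the full trace.
Run σ = ⟨cc⟩ on Q: start {v0}
  [1] c ⇒ {v1}
  [2] c ⇒ ∅ (Q stuck)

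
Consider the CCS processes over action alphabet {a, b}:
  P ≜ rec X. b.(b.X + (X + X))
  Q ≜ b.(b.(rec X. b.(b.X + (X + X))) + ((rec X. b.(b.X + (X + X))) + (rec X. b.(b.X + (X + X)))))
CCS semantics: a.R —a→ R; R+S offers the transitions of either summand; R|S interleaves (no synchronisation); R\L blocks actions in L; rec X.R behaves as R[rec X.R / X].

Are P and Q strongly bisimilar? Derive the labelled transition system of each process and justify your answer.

YES

LTS(P): 2 reachable states
  s0 = rec X. b.(b.X + (X + X)) ⊢ —b→ s1
  s1 = b.(rec X. b.(b.X + (X + X))) + ((rec X. b.(b.X + (X + X))) + (rec X. b.(b.X + (X + X)))) ⊢ —b→ s0, —b→ s1
LTS(Q): 3 reachable states
  t0 = b.(b.(rec X. b.(b.X + (X + X))) + ((rec X. b.(b.X + (X + X))) + (rec X. b.(b.X + (X + X))))) ⊢ —b→ t1
  t1 = b.(rec X. b.(b.X + (X + X))) + ((rec X. b.(b.X + (X + X))) + (rec X. b.(b.X + (X + X)))) ⊢ —b→ t1, —b→ t2
  t2 = rec X. b.(b.X + (X + X)) ⊢ —b→ t1
Coarsest stable partition (strong bisimilarity classes):
  B0 = {s0, s1, t0, t1, t2}
s0 ∈ B0, t0 ∈ B0 → same block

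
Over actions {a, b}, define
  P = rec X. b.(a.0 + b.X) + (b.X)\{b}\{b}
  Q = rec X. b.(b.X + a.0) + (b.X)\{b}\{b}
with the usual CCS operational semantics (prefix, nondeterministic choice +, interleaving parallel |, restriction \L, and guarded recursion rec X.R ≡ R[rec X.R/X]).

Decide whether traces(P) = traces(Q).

YES

LTS(P): 3 reachable states
  m0 = rec X. b.(a.0 + b.X) + (b.X)\{b}\{b} has moves --b--▸ m1
  m1 = a.0 + b.(rec X. b.(a.0 + b.X) + (b.X)\{b}\{b}) has moves --a--▸ m2, --b--▸ m0
  m2 = 0 has moves deadlocked
LTS(Q): 3 reachable states
  n0 = rec X. b.(b.X + a.0) + (b.X)\{b}\{b} has moves --b--▸ n1
  n1 = b.(rec X. b.(b.X + a.0) + (b.X)\{b}\{b}) + a.0 has moves --a--▸ n2, --b--▸ n0
  n2 = 0 has moves deadlocked
Bisimilarity quotient blocks:
  B0 = {m0, n0}
  B1 = {m1, n1}
  B2 = {m2, n2}
m0 ∈ B0, n0 ∈ B0 → same block
Bisimilar ⇒ trace-equivalent.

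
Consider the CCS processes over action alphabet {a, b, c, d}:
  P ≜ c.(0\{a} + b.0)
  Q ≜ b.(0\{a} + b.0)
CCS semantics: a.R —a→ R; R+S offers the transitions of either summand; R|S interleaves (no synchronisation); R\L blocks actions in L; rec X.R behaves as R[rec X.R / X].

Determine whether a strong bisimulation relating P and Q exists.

P ≁ Q

Reachable graph of P (3 states):
  p0 = c.(0\{a} + b.0) ⊢ -c-> p1
  p1 = 0\{a} + b.0 ⊢ -b-> p2
  p2 = 0 ⊢ stopped
Reachable graph of Q (3 states):
  q0 = b.(0\{a} + b.0) ⊢ -b-> q1
  q1 = 0\{a} + b.0 ⊢ -b-> q2
  q2 = 0 ⊢ stopped
Bisimilarity quotient blocks:
  B0 = {p0}
  B1 = {p1, q1}
  B2 = {p2, q2}
  B3 = {q0}
p0 ∈ B0, q0 ∈ B3 → different blocks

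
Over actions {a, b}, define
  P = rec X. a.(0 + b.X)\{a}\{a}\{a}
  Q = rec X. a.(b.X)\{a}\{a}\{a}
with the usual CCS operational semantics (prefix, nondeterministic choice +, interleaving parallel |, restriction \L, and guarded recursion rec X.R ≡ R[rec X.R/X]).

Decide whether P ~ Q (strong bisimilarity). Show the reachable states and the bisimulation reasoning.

P ~ Q

LTS(P): 3 reachable states
  p0 = rec X. a.(0 + b.X)\{a}\{a}\{a} | ··a··> p1
  p1 = (0 + b.(rec X. a.(0 + b.X)\{a}\{a}\{a}))\{a}\{a}\{a} | ··b··> p2
  p2 = (rec X. a.(0 + b.X)\{a}\{a}\{a})\{a}\{a}\{a} | (no moves)
LTS(Q): 3 reachable states
  q0 = rec X. a.(b.X)\{a}\{a}\{a} | ··a··> q1
  q1 = (b.(rec X. a.(b.X)\{a}\{a}\{a}))\{a}\{a}\{a} | ··b··> q2
  q2 = (rec X. a.(b.X)\{a}\{a}\{a})\{a}\{a}\{a} | (no moves)
Partition-refinement fixed point:
  B0 = {p0, q0}
  B1 = {p1, q1}
  B2 = {p2, q2}
p0 ∈ B0, q0 ∈ B0 → same block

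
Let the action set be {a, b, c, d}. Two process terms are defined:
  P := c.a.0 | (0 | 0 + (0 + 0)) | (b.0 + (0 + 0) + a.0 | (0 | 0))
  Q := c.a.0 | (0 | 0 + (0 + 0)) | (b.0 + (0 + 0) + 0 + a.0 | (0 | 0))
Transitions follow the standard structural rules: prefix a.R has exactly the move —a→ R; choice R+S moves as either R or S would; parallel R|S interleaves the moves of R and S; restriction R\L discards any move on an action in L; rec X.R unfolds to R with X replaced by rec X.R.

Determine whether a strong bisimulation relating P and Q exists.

YES

P's transition system — 9 states:
  m0 = c.a.0 | (0 | 0 + (0 + 0)) | (b.0 + (0 + 0) + a.0 | (0 | 0)) has moves =a=> m1, =b=> m2, =c=> m3
  m1 = c.a.0 | (0 | 0 + (0 + 0)) | (0 | (0 | 0)) has moves =c=> m4
  m2 = c.a.0 | (0 | 0 + (0 + 0)) | 0 has moves =c=> m5
  m3 = a.0 | (0 | 0 + (0 + 0)) | (b.0 + (0 + 0) + a.0 | (0 | 0)) has moves =a=> m4, =a=> m6, =b=> m5
  m4 = a.0 | (0 | 0 + (0 + 0)) | (0 | (0 | 0)) has moves =a=> m7
  m5 = a.0 | (0 | 0 + (0 + 0)) | 0 has moves =a=> m8
  m6 = 0 | (0 | 0 + (0 + 0)) | (b.0 + (0 + 0) + a.0 | (0 | 0)) has moves =a=> m7, =b=> m8
  m7 = 0 | (0 | 0 + (0 + 0)) | (0 | (0 | 0)) has moves ·
  m8 = 0 | (0 | 0 + (0 + 0)) | 0 has moves ·
Q's transition system — 9 states:
  n0 = c.a.0 | (0 | 0 + (0 + 0)) | (b.0 + (0 + 0) + 0 + a.0 | (0 | 0)) has moves =a=> n1, =b=> n2, =c=> n3
  n1 = c.a.0 | (0 | 0 + (0 + 0)) | (0 | (0 | 0)) has moves =c=> n4
  n2 = c.a.0 | (0 | 0 + (0 + 0)) | 0 has moves =c=> n5
  n3 = a.0 | (0 | 0 + (0 + 0)) | (b.0 + (0 + 0) + 0 + a.0 | (0 | 0)) has moves =a=> n4, =a=> n6, =b=> n5
  n4 = a.0 | (0 | 0 + (0 + 0)) | (0 | (0 | 0)) has moves =a=> n7
  n5 = a.0 | (0 | 0 + (0 + 0)) | 0 has moves =a=> n8
  n6 = 0 | (0 | 0 + (0 + 0)) | (b.0 + (0 + 0) + 0 + a.0 | (0 | 0)) has moves =a=> n7, =b=> n8
  n7 = 0 | (0 | 0 + (0 + 0)) | (0 | (0 | 0)) has moves ·
  n8 = 0 | (0 | 0 + (0 + 0)) | 0 has moves ·
Bisimilarity quotient blocks:
  B0 = {m0, n0}
  B1 = {m1, m2, n1, n2}
  B2 = {m4, m5, n4, n5}
  B3 = {m7, m8, n7, n8}
  B4 = {m3, n3}
  B5 = {m6, n6}
m0 ∈ B0, n0 ∈ B0 → same block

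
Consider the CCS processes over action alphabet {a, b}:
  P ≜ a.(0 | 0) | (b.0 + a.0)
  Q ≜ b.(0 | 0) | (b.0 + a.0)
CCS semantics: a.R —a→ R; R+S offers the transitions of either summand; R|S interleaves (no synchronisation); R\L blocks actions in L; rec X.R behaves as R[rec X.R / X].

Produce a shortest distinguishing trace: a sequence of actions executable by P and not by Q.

aa

LTS(P): 4 reachable states
  u0 = a.(0 | 0) | (b.0 + a.0) has moves ··a··> u1, ··a··> u2, ··b··> u2
  u1 = 0 | 0 | (b.0 + a.0) has moves ··a··> u3, ··b··> u3
  u2 = a.(0 | 0) | 0 has moves ··a··> u3
  u3 = 0 | 0 | 0 has moves ∅
LTS(Q): 4 reachable states
  v0 = b.(0 | 0) | (b.0 + a.0) has moves ··a··> v1, ··b··> v1, ··b··> v2
  v1 = b.(0 | 0) | 0 has moves ··b··> v3
  v2 = 0 | 0 | (b.0 + a.0) has moves ··a··> v3, ··b··> v3
  v3 = 0 | 0 | 0 has moves ∅
Run σ = ⟨aa⟩ on P: start {u0}
  after a @ step 1: {u1, u2}
  after a @ step 2: {u3}
  — P admits the full trace.
Run σ = ⟨aa⟩ on Q: start {v0}
  after a @ step 1: {v1}
  after a @ step 2: ∅ (Q stuck)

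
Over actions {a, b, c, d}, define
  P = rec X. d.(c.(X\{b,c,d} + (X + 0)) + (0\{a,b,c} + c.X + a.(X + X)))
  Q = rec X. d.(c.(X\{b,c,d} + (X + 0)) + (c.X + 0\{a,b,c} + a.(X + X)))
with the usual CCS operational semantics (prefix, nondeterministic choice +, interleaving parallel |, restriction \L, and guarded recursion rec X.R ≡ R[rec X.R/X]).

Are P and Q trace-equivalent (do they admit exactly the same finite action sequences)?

traces(P) = traces(Q)

Reachable graph of P (4 states):
  p0 = rec X. d.(c.(X\{b,c,d} + (X + 0)) + (0\{a,b,c} + c.X + a.(X + X))) | =d=> p1
  p1 = c.((rec X. d.(c.(X\{b,c,d} + (X + 0)) + (0\{a,b,c} + c.X + a.(X + X))))\{b,c,d} + ((rec X. d.(c.(X\{b,c,d} + (X + 0)) + (0\{a,b,c} + c.X + a.(X + X)))) + 0)) + (0\{a,b,c} + c.(rec X. d.(c.(X\{b,c,d} + (X + 0)) + (0\{a,b,c} + c.X + a.(X + X)))) + a.((rec X. d.(c.(X\{b,c,d} + (X + 0)) + (0\{a,b,c} + c.X + a.(X + X)))) + (rec X. d.(c.(X\{b,c,d} + (X + 0)) + (0\{a,b,c} + c.X + a.(X + X)))))) | =a=> p2, =c=> p0, =c=> p3
  p2 = (rec X. d.(c.(X\{b,c,d} + (X + 0)) + (0\{a,b,c} + c.X + a.(X + X)))) + (rec X. d.(c.(X\{b,c,d} + (X + 0)) + (0\{a,b,c} + c.X + a.(X + X)))) | =d=> p1
  p3 = (rec X. d.(c.(X\{b,c,d} + (X + 0)) + (0\{a,b,c} + c.X + a.(X + X))))\{b,c,d} + ((rec X. d.(c.(X\{b,c,d} + (X + 0)) + (0\{a,b,c} + c.X + a.(X + X)))) + 0) | =d=> p1
Reachable graph of Q (4 states):
  q0 = rec X. d.(c.(X\{b,c,d} + (X + 0)) + (c.X + 0\{a,b,c} + a.(X + X))) | =d=> q1
  q1 = c.((rec X. d.(c.(X\{b,c,d} + (X + 0)) + (c.X + 0\{a,b,c} + a.(X + X))))\{b,c,d} + ((rec X. d.(c.(X\{b,c,d} + (X + 0)) + (c.X + 0\{a,b,c} + a.(X + X)))) + 0)) + (c.(rec X. d.(c.(X\{b,c,d} + (X + 0)) + (c.X + 0\{a,b,c} + a.(X + X)))) + 0\{a,b,c} + a.((rec X. d.(c.(X\{b,c,d} + (X + 0)) + (c.X + 0\{a,b,c} + a.(X + X)))) + (rec X. d.(c.(X\{b,c,d} + (X + 0)) + (c.X + 0\{a,b,c} + a.(X + X)))))) | =a=> q2, =c=> q0, =c=> q3
  q2 = (rec X. d.(c.(X\{b,c,d} + (X + 0)) + (c.X + 0\{a,b,c} + a.(X + X)))) + (rec X. d.(c.(X\{b,c,d} + (X + 0)) + (c.X + 0\{a,b,c} + a.(X + X)))) | =d=> q1
  q3 = (rec X. d.(c.(X\{b,c,d} + (X + 0)) + (c.X + 0\{a,b,c} + a.(X + X))))\{b,c,d} + ((rec X. d.(c.(X\{b,c,d} + (X + 0)) + (c.X + 0\{a,b,c} + a.(X + X)))) + 0) | =d=> q1
Coarsest stable partition (strong bisimilarity classes):
  B0 = {p0, p2, p3, q0, q2, q3}
  B1 = {p1, q1}
p0 ∈ B0, q0 ∈ B0 → same block
Bisimilar ⇒ trace-equivalent.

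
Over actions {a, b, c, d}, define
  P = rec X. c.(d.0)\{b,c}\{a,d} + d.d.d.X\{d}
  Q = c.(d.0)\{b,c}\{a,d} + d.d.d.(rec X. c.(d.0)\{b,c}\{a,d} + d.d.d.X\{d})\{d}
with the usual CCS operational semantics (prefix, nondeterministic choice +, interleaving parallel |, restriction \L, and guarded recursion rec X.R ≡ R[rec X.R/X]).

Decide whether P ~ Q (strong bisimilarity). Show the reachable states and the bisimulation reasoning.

YES

LTS(P): 6 reachable states
  s0 = rec X. c.(d.0)\{b,c}\{a,d} + d.d.d.X\{d} | =c=> s1, =d=> s2
  s1 = (d.0)\{b,c}\{a,d} | deadlocked
  s2 = d.d.(rec X. c.(d.0)\{b,c}\{a,d} + d.d.d.X\{d})\{d} | =d=> s3
  s3 = d.(rec X. c.(d.0)\{b,c}\{a,d} + d.d.d.X\{d})\{d} | =d=> s4
  s4 = (rec X. c.(d.0)\{b,c}\{a,d} + d.d.d.X\{d})\{d} | =c=> s5
  s5 = (d.0)\{b,c}\{a,d}\{d} | deadlocked
LTS(Q): 6 reachable states
  t0 = c.(d.0)\{b,c}\{a,d} + d.d.d.(rec X. c.(d.0)\{b,c}\{a,d} + d.d.d.X\{d})\{d} | =c=> t1, =d=> t2
  t1 = (d.0)\{b,c}\{a,d} | deadlocked
  t2 = d.d.(rec X. c.(d.0)\{b,c}\{a,d} + d.d.d.X\{d})\{d} | =d=> t3
  t3 = d.(rec X. c.(d.0)\{b,c}\{a,d} + d.d.d.X\{d})\{d} | =d=> t4
  t4 = (rec X. c.(d.0)\{b,c}\{a,d} + d.d.d.X\{d})\{d} | =c=> t5
  t5 = (d.0)\{b,c}\{a,d}\{d} | deadlocked
Coarsest stable partition (strong bisimilarity classes):
  B0 = {s0, t0}
  B1 = {s1, s5, t1, t5}
  B2 = {s2, t2}
  B3 = {s3, t3}
  B4 = {s4, t4}
s0 ∈ B0, t0 ∈ B0 → same block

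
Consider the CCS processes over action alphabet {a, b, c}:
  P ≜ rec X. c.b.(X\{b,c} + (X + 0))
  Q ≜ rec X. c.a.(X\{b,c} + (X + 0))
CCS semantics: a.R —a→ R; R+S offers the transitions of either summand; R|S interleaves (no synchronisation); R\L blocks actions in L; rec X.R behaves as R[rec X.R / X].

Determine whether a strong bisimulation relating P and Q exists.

LTS(P): 3 reachable states
  u0 = rec X. c.b.(X\{b,c} + (X + 0)) | --c--▸ u1
  u1 = b.((rec X. c.b.(X\{b,c} + (X + 0)))\{b,c} + ((rec X. c.b.(X\{b,c} + (X + 0))) + 0)) | --b--▸ u2
  u2 = (rec X. c.b.(X\{b,c} + (X + 0)))\{b,c} + ((rec X. c.b.(X\{b,c} + (X + 0))) + 0) | --c--▸ u1
LTS(Q): 3 reachable states
  v0 = rec X. c.a.(X\{b,c} + (X + 0)) | --c--▸ v1
  v1 = a.((rec X. c.a.(X\{b,c} + (X + 0)))\{b,c} + ((rec X. c.a.(X\{b,c} + (X + 0))) + 0)) | --a--▸ v2
  v2 = (rec X. c.a.(X\{b,c} + (X + 0)))\{b,c} + ((rec X. c.a.(X\{b,c} + (X + 0))) + 0) | --c--▸ v1
Coarsest stable partition (strong bisimilarity classes):
  B0 = {u0, u2}
  B1 = {u1}
  B2 = {v0, v2}
  B3 = {v1}
u0 ∈ B0, v0 ∈ B2 → different blocks

not bisimilar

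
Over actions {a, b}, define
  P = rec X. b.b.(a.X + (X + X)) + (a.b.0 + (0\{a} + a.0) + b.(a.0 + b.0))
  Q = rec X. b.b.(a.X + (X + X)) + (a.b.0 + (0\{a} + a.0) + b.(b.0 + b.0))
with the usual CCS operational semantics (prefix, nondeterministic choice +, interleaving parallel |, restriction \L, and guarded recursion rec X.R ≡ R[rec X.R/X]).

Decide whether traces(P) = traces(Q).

traces(P) ≠ traces(Q) — witness ⟨ba⟩

Reachable graph of P (6 states):
  s0 = rec X. b.b.(a.X + (X + X)) + (a.b.0 + (0\{a} + a.0) + b.(a.0 + b.0)) ⊢ =a=> s1, =a=> s2, =b=> s3, =b=> s4
  s1 = 0 ⊢ stopped
  s2 = b.0 ⊢ =b=> s1
  s3 = a.0 + b.0 ⊢ =a=> s1, =b=> s1
  s4 = b.(a.(rec X. b.b.(a.X + (X + X)) + (a.b.0 + (0\{a} + a.0) + b.(a.0 + b.0))) + ((rec X. b.b.(a.X + (X + X)) + (a.b.0 + (0\{a} + a.0) + b.(a.0 + b.0))) + (rec X. b.b.(a.X + (X + X)) + (a.b.0 + (0\{a} + a.0) + b.(a.0 + b.0))))) ⊢ =b=> s5
  s5 = a.(rec X. b.b.(a.X + (X + X)) + (a.b.0 + (0\{a} + a.0) + b.(a.0 + b.0))) + ((rec X. b.b.(a.X + (X + X)) + (a.b.0 + (0\{a} + a.0) + b.(a.0 + b.0))) + (rec X. b.b.(a.X + (X + X)) + (a.b.0 + (0\{a} + a.0) + b.(a.0 + b.0)))) ⊢ =a=> s0, =a=> s1, =a=> s2, =b=> s3, =b=> s4
Reachable graph of Q (6 states):
  t0 = rec X. b.b.(a.X + (X + X)) + (a.b.0 + (0\{a} + a.0) + b.(b.0 + b.0)) ⊢ =a=> t1, =a=> t2, =b=> t3, =b=> t4
  t1 = 0 ⊢ stopped
  t2 = b.0 ⊢ =b=> t1
  t3 = b.(a.(rec X. b.b.(a.X + (X + X)) + (a.b.0 + (0\{a} + a.0) + b.(b.0 + b.0))) + ((rec X. b.b.(a.X + (X + X)) + (a.b.0 + (0\{a} + a.0) + b.(b.0 + b.0))) + (rec X. b.b.(a.X + (X + X)) + (a.b.0 + (0\{a} + a.0) + b.(b.0 + b.0))))) ⊢ =b=> t5
  t4 = b.0 + b.0 ⊢ =b=> t1
  t5 = a.(rec X. b.b.(a.X + (X + X)) + (a.b.0 + (0\{a} + a.0) + b.(b.0 + b.0))) + ((rec X. b.b.(a.X + (X + X)) + (a.b.0 + (0\{a} + a.0) + b.(b.0 + b.0))) + (rec X. b.b.(a.X + (X + X)) + (a.b.0 + (0\{a} + a.0) + b.(b.0 + b.0)))) ⊢ =a=> t0, =a=> t1, =a=> t2, =b=> t3, =b=> t4
Run σ = ⟨ba⟩ on P: start {s0}
  [1] b ⇒ {s3, s4}
  [2] a ⇒ {s1}
  P completes σ.
Run σ = ⟨ba⟩ on Q: start {t0}
  [1] b ⇒ {t3, t4}
  [2] a ⇒ no successor for Q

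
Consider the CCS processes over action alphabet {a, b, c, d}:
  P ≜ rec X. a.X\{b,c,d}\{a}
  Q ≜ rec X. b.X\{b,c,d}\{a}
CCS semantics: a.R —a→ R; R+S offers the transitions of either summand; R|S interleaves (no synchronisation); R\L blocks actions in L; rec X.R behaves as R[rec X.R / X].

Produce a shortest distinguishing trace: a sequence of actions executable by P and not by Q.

LTS(P): 2 reachable states
  p0 = rec X. a.X\{b,c,d}\{a} has moves —a→ p1
  p1 = (rec X. a.X\{b,c,d}\{a})\{b,c,d}\{a} has moves ∅
LTS(Q): 2 reachable states
  q0 = rec X. b.X\{b,c,d}\{a} has moves —b→ q1
  q1 = (rec X. b.X\{b,c,d}\{a})\{b,c,d}\{a} has moves ∅
Run σ = ⟨a⟩ on P: start {p0}
  [1] a ⇒ {p1}
  P completes σ.
Run σ = ⟨a⟩ on Q: start {q0}
  [1] a ⇒ no successor for Q

a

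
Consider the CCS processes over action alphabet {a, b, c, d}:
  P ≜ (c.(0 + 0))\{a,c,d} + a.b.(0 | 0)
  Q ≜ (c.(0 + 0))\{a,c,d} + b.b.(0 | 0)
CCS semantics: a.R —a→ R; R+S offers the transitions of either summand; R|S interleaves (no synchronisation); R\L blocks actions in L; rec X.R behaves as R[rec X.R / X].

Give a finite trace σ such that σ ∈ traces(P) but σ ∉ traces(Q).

a

Reachable graph of P (3 states):
  m0 = (c.(0 + 0))\{a,c,d} + a.b.(0 | 0) has moves -a-> m1
  m1 = b.(0 | 0) has moves -b-> m2
  m2 = 0 | 0 has moves stopped
Reachable graph of Q (3 states):
  n0 = (c.(0 + 0))\{a,c,d} + b.b.(0 | 0) has moves -b-> n1
  n1 = b.(0 | 0) has moves -b-> n2
  n2 = 0 | 0 has moves stopped
Executing a from P (initial set {m0}):
  [1] a ⇒ {m1}
  P completes σ.
Executing a from Q (initial set {n0}):
  [1] a ⇒ ∅ (Q stuck)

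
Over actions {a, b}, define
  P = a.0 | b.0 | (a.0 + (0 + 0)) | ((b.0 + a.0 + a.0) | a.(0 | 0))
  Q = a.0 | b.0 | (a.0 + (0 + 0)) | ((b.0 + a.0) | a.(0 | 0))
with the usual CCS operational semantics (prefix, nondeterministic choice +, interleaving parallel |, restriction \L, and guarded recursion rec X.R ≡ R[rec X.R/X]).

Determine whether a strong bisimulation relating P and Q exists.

P's transition system — 32 states:
  m0 = a.0 | b.0 | (a.0 + (0 + 0)) | ((b.0 + a.0 + a.0) | a.(0 | 0)) :: -a-> m1, -a-> m2, -a-> m3, -a-> m4, -b-> m3, -b-> m5
  m1 = 0 | b.0 | (a.0 + (0 + 0)) | ((b.0 + a.0 + a.0) | a.(0 | 0)) :: -a-> m6, -a-> m7, -a-> m8, -b-> m7, -b-> m9
  m2 = a.0 | b.0 | (a.0 + (0 + 0)) | ((b.0 + a.0 + a.0) | (0 | 0)) :: -a-> m10, -a-> m11, -a-> m6, -b-> m10, -b-> m12
  m3 = a.0 | b.0 | (a.0 + (0 + 0)) | (0 | a.(0 | 0)) :: -a-> m10, -a-> m13, -a-> m7, -b-> m14
  m4 = a.0 | b.0 | 0 | ((b.0 + a.0 + a.0) | a.(0 | 0)) :: -a-> m11, -a-> m13, -a-> m8, -b-> m13, -b-> m15
  m5 = a.0 | 0 | (a.0 + (0 + 0)) | ((b.0 + a.0 + a.0) | a.(0 | 0)) :: -a-> m12, -a-> m14, -a-> m15, -a-> m9, -b-> m14
  m6 = 0 | b.0 | (a.0 + (0 + 0)) | ((b.0 + a.0 + a.0) | (0 | 0)) :: -a-> m16, -a-> m17, -b-> m16, -b-> m18
  m7 = 0 | b.0 | (a.0 + (0 + 0)) | (0 | a.(0 | 0)) :: -a-> m16, -a-> m19, -b-> m20
  m8 = 0 | b.0 | 0 | ((b.0 + a.0 + a.0) | a.(0 | 0)) :: -a-> m17, -a-> m19, -b-> m19, -b-> m21
  m9 = 0 | 0 | (a.0 + (0 + 0)) | ((b.0 + a.0 + a.0) | a.(0 | 0)) :: -a-> m18, -a-> m20, -a-> m21, -b-> m20
  m10 = a.0 | b.0 | (a.0 + (0 + 0)) | (0 | (0 | 0)) :: -a-> m16, -a-> m22, -b-> m23
  m11 = a.0 | b.0 | 0 | ((b.0 + a.0 + a.0) | (0 | 0)) :: -a-> m17, -a-> m22, -b-> m22, -b-> m24
  m12 = a.0 | 0 | (a.0 + (0 + 0)) | ((b.0 + a.0 + a.0) | (0 | 0)) :: -a-> m18, -a-> m23, -a-> m24, -b-> m23
  m13 = a.0 | b.0 | 0 | (0 | a.(0 | 0)) :: -a-> m19, -a-> m22, -b-> m25
  m14 = a.0 | 0 | (a.0 + (0 + 0)) | (0 | a.(0 | 0)) :: -a-> m20, -a-> m23, -a-> m25
  m15 = a.0 | 0 | 0 | ((b.0 + a.0 + a.0) | a.(0 | 0)) :: -a-> m21, -a-> m24, -a-> m25, -b-> m25
  m16 = 0 | b.0 | (a.0 + (0 + 0)) | (0 | (0 | 0)) :: -a-> m26, -b-> m27
  m17 = 0 | b.0 | 0 | ((b.0 + a.0 + a.0) | (0 | 0)) :: -a-> m26, -b-> m26, -b-> m28
  m18 = 0 | 0 | (a.0 + (0 + 0)) | ((b.0 + a.0 + a.0) | (0 | 0)) :: -a-> m27, -a-> m28, -b-> m27
  m19 = 0 | b.0 | 0 | (0 | a.(0 | 0)) :: -a-> m26, -b-> m29
  m20 = 0 | 0 | (a.0 + (0 + 0)) | (0 | a.(0 | 0)) :: -a-> m27, -a-> m29
  m21 = 0 | 0 | 0 | ((b.0 + a.0 + a.0) | a.(0 | 0)) :: -a-> m28, -a-> m29, -b-> m29
  m22 = a.0 | b.0 | 0 | (0 | (0 | 0)) :: -a-> m26, -b-> m30
  m23 = a.0 | 0 | (a.0 + (0 + 0)) | (0 | (0 | 0)) :: -a-> m27, -a-> m30
  m24 = a.0 | 0 | 0 | ((b.0 + a.0 + a.0) | (0 | 0)) :: -a-> m28, -a-> m30, -b-> m30
  m25 = a.0 | 0 | 0 | (0 | a.(0 | 0)) :: -a-> m29, -a-> m30
  m26 = 0 | b.0 | 0 | (0 | (0 | 0)) :: -b-> m31
  m27 = 0 | 0 | (a.0 + (0 + 0)) | (0 | (0 | 0)) :: -a-> m31
  m28 = 0 | 0 | 0 | ((b.0 + a.0 + a.0) | (0 | 0)) :: -a-> m31, -b-> m31
  m29 = 0 | 0 | 0 | (0 | a.(0 | 0)) :: -a-> m31
  m30 = a.0 | 0 | 0 | (0 | (0 | 0)) :: -a-> m31
  m31 = 0 | 0 | 0 | (0 | (0 | 0)) :: stopped
Q's transition system — 32 states:
  n0 = a.0 | b.0 | (a.0 + (0 + 0)) | ((b.0 + a.0) | a.(0 | 0)) :: -a-> n1, -a-> n2, -a-> n3, -a-> n4, -b-> n3, -b-> n5
  n1 = 0 | b.0 | (a.0 + (0 + 0)) | ((b.0 + a.0) | a.(0 | 0)) :: -a-> n6, -a-> n7, -a-> n8, -b-> n7, -b-> n9
  n2 = a.0 | b.0 | (a.0 + (0 + 0)) | ((b.0 + a.0) | (0 | 0)) :: -a-> n10, -a-> n11, -a-> n6, -b-> n10, -b-> n12
  n3 = a.0 | b.0 | (a.0 + (0 + 0)) | (0 | a.(0 | 0)) :: -a-> n10, -a-> n13, -a-> n7, -b-> n14
  n4 = a.0 | b.0 | 0 | ((b.0 + a.0) | a.(0 | 0)) :: -a-> n11, -a-> n13, -a-> n8, -b-> n13, -b-> n15
  n5 = a.0 | 0 | (a.0 + (0 + 0)) | ((b.0 + a.0) | a.(0 | 0)) :: -a-> n12, -a-> n14, -a-> n15, -a-> n9, -b-> n14
  n6 = 0 | b.0 | (a.0 + (0 + 0)) | ((b.0 + a.0) | (0 | 0)) :: -a-> n16, -a-> n17, -b-> n16, -b-> n18
  n7 = 0 | b.0 | (a.0 + (0 + 0)) | (0 | a.(0 | 0)) :: -a-> n16, -a-> n19, -b-> n20
  n8 = 0 | b.0 | 0 | ((b.0 + a.0) | a.(0 | 0)) :: -a-> n17, -a-> n19, -b-> n19, -b-> n21
  n9 = 0 | 0 | (a.0 + (0 + 0)) | ((b.0 + a.0) | a.(0 | 0)) :: -a-> n18, -a-> n20, -a-> n21, -b-> n20
  n10 = a.0 | b.0 | (a.0 + (0 + 0)) | (0 | (0 | 0)) :: -a-> n16, -a-> n22, -b-> n23
  n11 = a.0 | b.0 | 0 | ((b.0 + a.0) | (0 | 0)) :: -a-> n17, -a-> n22, -b-> n22, -b-> n24
  n12 = a.0 | 0 | (a.0 + (0 + 0)) | ((b.0 + a.0) | (0 | 0)) :: -a-> n18, -a-> n23, -a-> n24, -b-> n23
  n13 = a.0 | b.0 | 0 | (0 | a.(0 | 0)) :: -a-> n19, -a-> n22, -b-> n25
  n14 = a.0 | 0 | (a.0 + (0 + 0)) | (0 | a.(0 | 0)) :: -a-> n20, -a-> n23, -a-> n25
  n15 = a.0 | 0 | 0 | ((b.0 + a.0) | a.(0 | 0)) :: -a-> n21, -a-> n24, -a-> n25, -b-> n25
  n16 = 0 | b.0 | (a.0 + (0 + 0)) | (0 | (0 | 0)) :: -a-> n26, -b-> n27
  n17 = 0 | b.0 | 0 | ((b.0 + a.0) | (0 | 0)) :: -a-> n26, -b-> n26, -b-> n28
  n18 = 0 | 0 | (a.0 + (0 + 0)) | ((b.0 + a.0) | (0 | 0)) :: -a-> n27, -a-> n28, -b-> n27
  n19 = 0 | b.0 | 0 | (0 | a.(0 | 0)) :: -a-> n26, -b-> n29
  n20 = 0 | 0 | (a.0 + (0 + 0)) | (0 | a.(0 | 0)) :: -a-> n27, -a-> n29
  n21 = 0 | 0 | 0 | ((b.0 + a.0) | a.(0 | 0)) :: -a-> n28, -a-> n29, -b-> n29
  n22 = a.0 | b.0 | 0 | (0 | (0 | 0)) :: -a-> n26, -b-> n30
  n23 = a.0 | 0 | (a.0 + (0 + 0)) | (0 | (0 | 0)) :: -a-> n27, -a-> n30
  n24 = a.0 | 0 | 0 | ((b.0 + a.0) | (0 | 0)) :: -a-> n28, -a-> n30, -b-> n30
  n25 = a.0 | 0 | 0 | (0 | a.(0 | 0)) :: -a-> n29, -a-> n30
  n26 = 0 | b.0 | 0 | (0 | (0 | 0)) :: -b-> n31
  n27 = 0 | 0 | (a.0 + (0 + 0)) | (0 | (0 | 0)) :: -a-> n31
  n28 = 0 | 0 | 0 | ((b.0 + a.0) | (0 | 0)) :: -a-> n31, -b-> n31
  n29 = 0 | 0 | 0 | (0 | a.(0 | 0)) :: -a-> n31
  n30 = a.0 | 0 | 0 | (0 | (0 | 0)) :: -a-> n31
  n31 = 0 | 0 | 0 | (0 | (0 | 0)) :: stopped
Bisimilarity quotient blocks:
  B0 = {m0, n0}
  B1 = {m1, m2, m4, n1, n2, n4}
  B2 = {m11, m6, m8, n11, n6, n8}
  B3 = {m16, m19, m22, n16, n19, n22}
  B4 = {m27, m29, m30, n27, n29, n30}
  B5 = {m31, n31}
  B6 = {m26, n26}
  B7 = {m17, n17}
  B8 = {m28, n28}
  B9 = {m18, m21, m24, n18, n21, n24}
  B10 = {m10, m13, m7, n10, n13, n7}
  B11 = {m20, m23, m25, n20, n23, n25}
  B12 = {m12, m15, m9, n12, n15, n9}
  B13 = {m3, n3}
  B14 = {m14, n14}
  B15 = {m5, n5}
m0 ∈ B0, n0 ∈ B0 → same block

YES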